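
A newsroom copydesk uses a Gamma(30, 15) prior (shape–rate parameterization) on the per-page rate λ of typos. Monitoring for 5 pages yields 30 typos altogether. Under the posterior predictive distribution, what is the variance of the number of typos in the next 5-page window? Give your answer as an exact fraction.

75/4

Total count 30 over total exposure 5 pages.
By Gamma–Poisson conjugacy, the posterior is Gamma(α + Σx, β + Σt) = Gamma(30 + 30, 15 + 5) = Gamma(60, 20).
The posterior predictive for a window of length T is Negative Binomial with variance T·α'·(β'+T)/β'² = 5·60·25/400 = 75/4.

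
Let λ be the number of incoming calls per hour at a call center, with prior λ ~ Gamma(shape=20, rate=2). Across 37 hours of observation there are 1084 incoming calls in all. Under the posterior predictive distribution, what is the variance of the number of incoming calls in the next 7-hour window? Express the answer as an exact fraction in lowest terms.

118496/507

Total count 1084 over total exposure 37 hours.
By Gamma–Poisson conjugacy, the posterior is Gamma(α + Σx, β + Σt) = Gamma(20 + 1084, 2 + 37) = Gamma(1104, 39).
The posterior predictive for a window of length T is Negative Binomial with variance T·α'·(β'+T)/β'² = 7·1104·46/1521 = 118496/507.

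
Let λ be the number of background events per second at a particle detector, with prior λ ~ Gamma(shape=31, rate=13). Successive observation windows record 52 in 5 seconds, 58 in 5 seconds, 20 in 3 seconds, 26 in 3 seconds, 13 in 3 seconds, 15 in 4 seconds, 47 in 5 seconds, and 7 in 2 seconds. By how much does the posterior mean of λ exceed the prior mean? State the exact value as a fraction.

Total count: 52 + 58 + 20 + 26 + 13 + 15 + 47 + 7 = 238.
Total exposure: 5 + 5 + 3 + 3 + 3 + 4 + 5 + 2 = 30 seconds.
By Gamma–Poisson conjugacy, the posterior is Gamma(α + Σx, β + Σt) = Gamma(31 + 238, 13 + 30) = Gamma(269, 43).
Posterior mean = 269/43 = 269/43; prior mean = 31/13 = 31/13. Difference = 269/43 − 31/13 = 2164/559.

2164/559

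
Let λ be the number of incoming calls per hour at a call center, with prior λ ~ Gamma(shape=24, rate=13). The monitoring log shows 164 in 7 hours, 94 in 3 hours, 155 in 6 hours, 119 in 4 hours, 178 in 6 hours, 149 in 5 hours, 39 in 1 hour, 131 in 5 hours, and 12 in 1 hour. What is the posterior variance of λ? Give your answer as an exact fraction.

Total count: 164 + 94 + 155 + 119 + 178 + 149 + 39 + 131 + 12 = 1041.
Total exposure: 7 + 3 + 6 + 4 + 6 + 5 + 1 + 5 + 1 = 38 hours.
By Gamma–Poisson conjugacy, the posterior is Gamma(α + Σx, β + Σt) = Gamma(24 + 1041, 13 + 38) = Gamma(1065, 51).
Posterior variance = α'/β'² = 1065/2601 = 355/867.

355/867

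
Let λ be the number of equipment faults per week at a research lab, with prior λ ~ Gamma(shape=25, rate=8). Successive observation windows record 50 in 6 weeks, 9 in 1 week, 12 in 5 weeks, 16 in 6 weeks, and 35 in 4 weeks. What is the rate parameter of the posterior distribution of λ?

Total count: 50 + 9 + 12 + 16 + 35 = 122.
Total exposure: 6 + 1 + 5 + 6 + 4 = 22 weeks.
Posterior: α' = 25 + 122 = 147, β' = 8 + 22 = 30.

30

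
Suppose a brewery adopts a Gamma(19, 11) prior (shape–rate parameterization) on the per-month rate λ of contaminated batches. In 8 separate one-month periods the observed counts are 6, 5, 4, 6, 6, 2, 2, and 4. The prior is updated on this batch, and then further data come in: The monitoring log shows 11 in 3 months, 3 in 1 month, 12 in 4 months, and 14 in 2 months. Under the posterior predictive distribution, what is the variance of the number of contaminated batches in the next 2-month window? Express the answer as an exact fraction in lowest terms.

5828/841

Total count: 6 + 5 + 4 + 6 + 6 + 2 + 2 + 4 = 35.
Total exposure: 8 months.
After the first batch: Gamma(19 + 35, 11 + 8) = Gamma(54, 19).
Total count: 11 + 3 + 12 + 14 = 40.
Total exposure: 3 + 1 + 4 + 2 = 10 months.
After the second batch: Gamma(54 + 40, 19 + 10) = Gamma(94, 29).
The posterior predictive for a window of length T is Negative Binomial with variance T·α'·(β'+T)/β'² = 2·94·31/841 = 5828/841.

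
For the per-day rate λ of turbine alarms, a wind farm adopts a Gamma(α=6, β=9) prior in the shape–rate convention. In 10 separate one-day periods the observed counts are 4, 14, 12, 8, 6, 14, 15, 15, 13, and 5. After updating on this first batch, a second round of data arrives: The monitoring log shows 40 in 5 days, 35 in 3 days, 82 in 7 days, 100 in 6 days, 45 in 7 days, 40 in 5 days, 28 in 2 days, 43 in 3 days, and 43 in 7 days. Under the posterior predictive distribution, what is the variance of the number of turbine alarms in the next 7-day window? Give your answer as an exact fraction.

Total count: 4 + 14 + 12 + 8 + 6 + 14 + 15 + 15 + 13 + 5 = 106.
Total exposure: 10 days.
After the first batch: Gamma(6 + 106, 9 + 10) = Gamma(112, 19).
Total count: 40 + 35 + 82 + 100 + 45 + 40 + 28 + 43 + 43 = 456.
Total exposure: 5 + 3 + 7 + 6 + 7 + 5 + 2 + 3 + 7 = 45 days.
After the second batch: Gamma(112 + 456, 19 + 45) = Gamma(568, 64).
The posterior predictive for a window of length T is Negative Binomial with variance T·α'·(β'+T)/β'² = 7·568·71/4096 = 35287/512.

35287/512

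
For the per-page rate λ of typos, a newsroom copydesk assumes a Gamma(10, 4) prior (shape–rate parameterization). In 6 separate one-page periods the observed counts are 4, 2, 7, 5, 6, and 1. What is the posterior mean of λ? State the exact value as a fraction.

7/2

Total count: 4 + 2 + 7 + 5 + 6 + 1 = 25.
Total exposure: 6 pages.
Conjugate update: add total count to the shape and total exposure to the rate, giving Gamma(35, 10).
Posterior mean = α'/β' = 35/10 = 7/2.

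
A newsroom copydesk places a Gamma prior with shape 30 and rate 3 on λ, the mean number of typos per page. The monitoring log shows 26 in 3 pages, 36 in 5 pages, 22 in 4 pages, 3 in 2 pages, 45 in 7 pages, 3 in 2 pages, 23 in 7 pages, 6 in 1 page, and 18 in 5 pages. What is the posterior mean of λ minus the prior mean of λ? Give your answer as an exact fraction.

Total count: 26 + 36 + 22 + 3 + 45 + 3 + 23 + 6 + 18 = 182.
Total exposure: 3 + 5 + 4 + 2 + 7 + 2 + 7 + 1 + 5 = 36 pages.
Posterior: α' = 30 + 182 = 212, β' = 3 + 36 = 39.
Posterior mean = 212/39 = 212/39; prior mean = 30/3 = 10. Difference = 212/39 − 10 = -178/39.

-178/39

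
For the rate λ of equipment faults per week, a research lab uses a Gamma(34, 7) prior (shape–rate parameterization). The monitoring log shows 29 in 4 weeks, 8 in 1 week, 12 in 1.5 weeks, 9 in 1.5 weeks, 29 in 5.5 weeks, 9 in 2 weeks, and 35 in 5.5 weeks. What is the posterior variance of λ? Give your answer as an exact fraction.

165/784

Total count: 29 + 8 + 12 + 9 + 29 + 9 + 35 = 131.
Total exposure: 4 + 1 + 1.5 + 1.5 + 5.5 + 2 + 5.5 = 21 weeks.
The Gamma prior is conjugate for the Poisson rate, so λ | data ~ Gamma(34+131, 7+21) = Gamma(165, 28).
Posterior variance = α'/β'² = 165/784.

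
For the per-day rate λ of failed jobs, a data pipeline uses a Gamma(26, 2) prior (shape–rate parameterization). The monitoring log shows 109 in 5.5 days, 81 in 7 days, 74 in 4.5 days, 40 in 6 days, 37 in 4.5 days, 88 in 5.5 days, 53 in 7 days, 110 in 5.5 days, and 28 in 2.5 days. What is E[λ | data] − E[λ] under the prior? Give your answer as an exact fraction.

Total count: 109 + 81 + 74 + 40 + 37 + 88 + 53 + 110 + 28 = 620.
Total exposure: 5.5 + 7 + 4.5 + 6 + 4.5 + 5.5 + 7 + 5.5 + 2.5 = 48 days.
Posterior: α' = 26 + 620 = 646, β' = 2 + 48 = 50.
Posterior mean = 646/50 = 323/25; prior mean = 26/2 = 13. Difference = 323/25 − 13 = -2/25.

-2/25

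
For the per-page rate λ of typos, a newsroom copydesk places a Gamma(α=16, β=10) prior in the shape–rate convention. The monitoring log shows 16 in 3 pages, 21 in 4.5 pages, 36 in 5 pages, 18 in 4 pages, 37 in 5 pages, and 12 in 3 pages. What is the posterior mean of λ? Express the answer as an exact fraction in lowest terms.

Total count: 16 + 21 + 36 + 18 + 37 + 12 = 140.
Total exposure: 3 + 4.5 + 5 + 4 + 5 + 3 = 24.5 pages.
Posterior: α' = 16 + 140 = 156, β' = 10 + 24.5 = 69/2.
Posterior mean = α'/β' = 156/(69/2) = 104/23.

104/23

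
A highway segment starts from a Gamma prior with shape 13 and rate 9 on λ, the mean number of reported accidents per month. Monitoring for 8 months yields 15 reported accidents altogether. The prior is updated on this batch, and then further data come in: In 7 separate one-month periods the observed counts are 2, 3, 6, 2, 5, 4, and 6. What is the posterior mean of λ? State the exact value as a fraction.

Total count 15 over total exposure 8 months.
After the first batch: Gamma(13 + 15, 9 + 8) = Gamma(28, 17).
Total count: 2 + 3 + 6 + 2 + 5 + 4 + 6 = 28.
Total exposure: 7 months.
After the second batch: Gamma(28 + 28, 17 + 7) = Gamma(56, 24).
Posterior mean = α'/β' = 56/24 = 7/3.

7/3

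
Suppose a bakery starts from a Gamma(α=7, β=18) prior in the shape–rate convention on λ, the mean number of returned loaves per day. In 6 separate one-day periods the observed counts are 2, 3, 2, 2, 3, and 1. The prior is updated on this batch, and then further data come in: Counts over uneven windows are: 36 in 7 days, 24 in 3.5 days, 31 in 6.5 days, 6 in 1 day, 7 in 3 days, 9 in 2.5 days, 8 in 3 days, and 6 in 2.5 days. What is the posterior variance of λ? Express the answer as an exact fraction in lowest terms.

147/2809

Total count: 2 + 3 + 2 + 2 + 3 + 1 = 13.
Total exposure: 6 days.
After the first batch: Gamma(7 + 13, 18 + 6) = Gamma(20, 24).
Total count: 36 + 24 + 31 + 6 + 7 + 9 + 8 + 6 = 127.
Total exposure: 7 + 3.5 + 6.5 + 1 + 3 + 2.5 + 3 + 2.5 = 29 days.
After the second batch: Gamma(20 + 127, 24 + 29) = Gamma(147, 53).
Posterior variance = α'/β'² = 147/2809.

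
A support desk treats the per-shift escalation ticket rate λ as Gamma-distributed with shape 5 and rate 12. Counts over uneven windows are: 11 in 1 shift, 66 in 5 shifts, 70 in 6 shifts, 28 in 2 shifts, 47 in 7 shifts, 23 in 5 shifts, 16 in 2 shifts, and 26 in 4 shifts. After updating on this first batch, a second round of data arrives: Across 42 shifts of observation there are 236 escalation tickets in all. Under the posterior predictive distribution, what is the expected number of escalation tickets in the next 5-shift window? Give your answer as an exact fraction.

1320/43

Total count: 11 + 66 + 70 + 28 + 47 + 23 + 16 + 26 = 287.
Total exposure: 1 + 5 + 6 + 2 + 7 + 5 + 2 + 4 = 32 shifts.
After the first batch: Gamma(5 + 287, 12 + 32) = Gamma(292, 44).
Total count 236 over total exposure 42 shifts.
After the second batch: Gamma(292 + 236, 44 + 42) = Gamma(528, 86).
Predictive mean over a 5-shift window = T·E[λ|data] = 5·528/86 = 1320/43.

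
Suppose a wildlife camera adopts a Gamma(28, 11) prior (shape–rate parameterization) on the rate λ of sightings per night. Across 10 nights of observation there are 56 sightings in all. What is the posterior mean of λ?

Total count 56 over total exposure 10 nights.
Posterior: α' = 28 + 56 = 84, β' = 11 + 10 = 21.
Posterior mean = α'/β' = 84/21 = 4.

4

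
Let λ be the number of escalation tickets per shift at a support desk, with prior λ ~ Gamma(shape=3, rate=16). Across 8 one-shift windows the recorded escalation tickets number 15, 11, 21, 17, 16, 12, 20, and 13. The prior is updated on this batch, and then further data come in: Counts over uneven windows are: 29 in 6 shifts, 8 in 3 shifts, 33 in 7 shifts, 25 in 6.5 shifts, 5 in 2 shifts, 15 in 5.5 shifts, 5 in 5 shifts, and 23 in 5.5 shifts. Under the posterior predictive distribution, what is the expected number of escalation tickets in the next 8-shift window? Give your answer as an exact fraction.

4336/129

Total count: 15 + 11 + 21 + 17 + 16 + 12 + 20 + 13 = 125.
Total exposure: 8 shifts.
After the first batch: Gamma(3 + 125, 16 + 8) = Gamma(128, 24).
Total count: 29 + 8 + 33 + 25 + 5 + 15 + 5 + 23 = 143.
Total exposure: 6 + 3 + 7 + 6.5 + 2 + 5.5 + 5 + 5.5 = 40.5 shifts.
After the second batch: Gamma(128 + 143, 24 + 40.5) = Gamma(271, 129/2).
Predictive mean over an 8-shift window = T·E[λ|data] = 8·271/(129/2) = 4336/129.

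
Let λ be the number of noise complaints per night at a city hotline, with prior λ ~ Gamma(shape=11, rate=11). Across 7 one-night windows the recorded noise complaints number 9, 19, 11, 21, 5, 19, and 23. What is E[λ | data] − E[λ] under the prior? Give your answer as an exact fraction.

50/9

Total count: 9 + 19 + 11 + 21 + 5 + 19 + 23 = 107.
Total exposure: 7 nights.
By Gamma–Poisson conjugacy, the posterior is Gamma(α + Σx, β + Σt) = Gamma(11 + 107, 11 + 7) = Gamma(118, 18).
Posterior mean = 118/18 = 59/9; prior mean = 11/11 = 1. Difference = 59/9 − 1 = 50/9.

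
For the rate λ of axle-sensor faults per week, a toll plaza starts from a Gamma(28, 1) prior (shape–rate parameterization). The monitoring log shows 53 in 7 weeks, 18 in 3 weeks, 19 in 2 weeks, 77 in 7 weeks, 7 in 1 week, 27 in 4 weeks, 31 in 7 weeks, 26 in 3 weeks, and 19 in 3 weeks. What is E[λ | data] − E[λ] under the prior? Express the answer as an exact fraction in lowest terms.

-759/38

Total count: 53 + 18 + 19 + 77 + 7 + 27 + 31 + 26 + 19 = 277.
Total exposure: 7 + 3 + 2 + 7 + 1 + 4 + 7 + 3 + 3 = 37 weeks.
By Gamma–Poisson conjugacy, the posterior is Gamma(α + Σx, β + Σt) = Gamma(28 + 277, 1 + 37) = Gamma(305, 38).
Posterior mean = 305/38 = 305/38; prior mean = 28/1 = 28. Difference = 305/38 − 28 = -759/38.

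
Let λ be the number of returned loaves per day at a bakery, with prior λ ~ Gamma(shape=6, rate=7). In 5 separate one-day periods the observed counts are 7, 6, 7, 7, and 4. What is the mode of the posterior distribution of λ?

3

Total count: 7 + 6 + 7 + 7 + 4 = 31.
Total exposure: 5 days.
By Gamma–Poisson conjugacy, the posterior is Gamma(α + Σx, β + Σt) = Gamma(6 + 31, 7 + 5) = Gamma(37, 12).
Posterior mode = (α'−1)/β' = 36/12 = 3.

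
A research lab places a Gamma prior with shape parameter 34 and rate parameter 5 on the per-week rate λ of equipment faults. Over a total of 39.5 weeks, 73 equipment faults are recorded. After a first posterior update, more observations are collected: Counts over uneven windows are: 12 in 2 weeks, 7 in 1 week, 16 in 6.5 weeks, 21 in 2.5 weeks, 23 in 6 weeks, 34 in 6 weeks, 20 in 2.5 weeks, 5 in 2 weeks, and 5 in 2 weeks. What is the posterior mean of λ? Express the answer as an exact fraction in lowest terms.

Total count 73 over total exposure 39.5 weeks.
After the first batch: Gamma(34 + 73, 5 + 39.5) = Gamma(107, 89/2).
Total count: 12 + 7 + 16 + 21 + 23 + 34 + 20 + 5 + 5 = 143.
Total exposure: 2 + 1 + 6.5 + 2.5 + 6 + 6 + 2.5 + 2 + 2 = 30.5 weeks.
After the second batch: Gamma(107 + 143, 89/2 + 30.5) = Gamma(250, 75).
Posterior mean = α'/β' = 250/75 = 10/3.

10/3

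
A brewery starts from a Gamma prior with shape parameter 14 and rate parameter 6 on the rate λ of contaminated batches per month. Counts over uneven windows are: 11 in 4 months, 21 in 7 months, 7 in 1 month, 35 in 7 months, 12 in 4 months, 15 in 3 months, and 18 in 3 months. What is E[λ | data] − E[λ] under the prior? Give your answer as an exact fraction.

Total count: 11 + 21 + 7 + 35 + 12 + 15 + 18 = 119.
Total exposure: 4 + 7 + 1 + 7 + 4 + 3 + 3 = 29 months.
Posterior: α' = 14 + 119 = 133, β' = 6 + 29 = 35.
Posterior mean = 133/35 = 19/5; prior mean = 14/6 = 7/3. Difference = 19/5 − 7/3 = 22/15.

22/15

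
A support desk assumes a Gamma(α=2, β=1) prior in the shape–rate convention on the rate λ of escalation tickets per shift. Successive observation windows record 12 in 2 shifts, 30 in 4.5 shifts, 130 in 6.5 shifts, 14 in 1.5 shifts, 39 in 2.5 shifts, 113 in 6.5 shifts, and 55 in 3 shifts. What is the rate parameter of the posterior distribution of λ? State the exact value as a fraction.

55/2

Total count: 12 + 30 + 130 + 14 + 39 + 113 + 55 = 393.
Total exposure: 2 + 4.5 + 6.5 + 1.5 + 2.5 + 6.5 + 3 = 26.5 shifts.
By Gamma–Poisson conjugacy, the posterior is Gamma(α + Σx, β + Σt) = Gamma(2 + 393, 1 + 26.5) = Gamma(395, 55/2).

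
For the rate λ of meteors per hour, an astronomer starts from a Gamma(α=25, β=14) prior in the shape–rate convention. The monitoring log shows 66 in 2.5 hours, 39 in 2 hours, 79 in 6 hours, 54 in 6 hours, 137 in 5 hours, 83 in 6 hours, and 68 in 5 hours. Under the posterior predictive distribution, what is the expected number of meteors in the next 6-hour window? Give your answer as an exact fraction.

2204/31

Total count: 66 + 39 + 79 + 54 + 137 + 83 + 68 = 526.
Total exposure: 2.5 + 2 + 6 + 6 + 5 + 6 + 5 = 32.5 hours.
Conjugate update: add total count to the shape and total exposure to the rate, giving Gamma(551, 93/2).
Predictive mean over a 6-hour window = T·E[λ|data] = 6·551/(93/2) = 2204/31.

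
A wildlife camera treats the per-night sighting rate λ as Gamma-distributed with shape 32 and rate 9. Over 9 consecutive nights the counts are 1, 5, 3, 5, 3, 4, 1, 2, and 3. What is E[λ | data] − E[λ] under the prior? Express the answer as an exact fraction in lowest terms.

-5/18

Total count: 1 + 5 + 3 + 5 + 3 + 4 + 1 + 2 + 3 = 27.
Total exposure: 9 nights.
Posterior: α' = 32 + 27 = 59, β' = 9 + 9 = 18.
Posterior mean = 59/18 = 59/18; prior mean = 32/9 = 32/9. Difference = 59/18 − 32/9 = -5/18.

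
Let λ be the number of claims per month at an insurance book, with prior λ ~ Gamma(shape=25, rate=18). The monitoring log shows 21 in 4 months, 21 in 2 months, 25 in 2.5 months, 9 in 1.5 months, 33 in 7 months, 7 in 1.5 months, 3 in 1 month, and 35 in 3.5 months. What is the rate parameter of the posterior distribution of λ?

Total count: 21 + 21 + 25 + 9 + 33 + 7 + 3 + 35 = 154.
Total exposure: 4 + 2 + 2.5 + 1.5 + 7 + 1.5 + 1 + 3.5 = 23 months.
The Gamma prior is conjugate for the Poisson rate, so λ | data ~ Gamma(25+154, 18+23) = Gamma(179, 41).

41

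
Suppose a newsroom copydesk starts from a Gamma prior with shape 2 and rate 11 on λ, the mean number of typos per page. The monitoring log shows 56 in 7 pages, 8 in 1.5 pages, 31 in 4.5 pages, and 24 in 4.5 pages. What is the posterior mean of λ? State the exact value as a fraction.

Total count: 56 + 8 + 31 + 24 = 119.
Total exposure: 7 + 1.5 + 4.5 + 4.5 = 17.5 pages.
Gamma(α, β) with Poisson data over total exposure Σt gives posterior Gamma(α+Σx, β+Σt) = Gamma(121, 57/2).
Posterior mean = α'/β' = 121/(57/2) = 242/57.

242/57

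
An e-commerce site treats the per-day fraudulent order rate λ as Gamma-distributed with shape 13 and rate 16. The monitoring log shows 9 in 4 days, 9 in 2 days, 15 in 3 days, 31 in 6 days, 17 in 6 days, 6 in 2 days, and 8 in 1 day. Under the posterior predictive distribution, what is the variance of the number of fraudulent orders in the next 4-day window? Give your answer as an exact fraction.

Total count: 9 + 9 + 15 + 31 + 17 + 6 + 8 = 95.
Total exposure: 4 + 2 + 3 + 6 + 6 + 2 + 1 = 24 days.
Gamma(α, β) with Poisson data over total exposure Σt gives posterior Gamma(α+Σx, β+Σt) = Gamma(108, 40).
The posterior predictive for a window of length T is Negative Binomial with variance T·α'·(β'+T)/β'² = 4·108·44/1600 = 297/25.

297/25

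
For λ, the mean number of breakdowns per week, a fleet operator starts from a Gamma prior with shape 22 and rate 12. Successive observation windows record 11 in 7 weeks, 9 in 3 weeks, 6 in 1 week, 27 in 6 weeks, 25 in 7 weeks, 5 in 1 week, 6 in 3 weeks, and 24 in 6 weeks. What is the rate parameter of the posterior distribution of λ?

46

Total count: 11 + 9 + 6 + 27 + 25 + 5 + 6 + 24 = 113.
Total exposure: 7 + 3 + 1 + 6 + 7 + 1 + 3 + 6 = 34 weeks.
Posterior: α' = 22 + 113 = 135, β' = 12 + 34 = 46.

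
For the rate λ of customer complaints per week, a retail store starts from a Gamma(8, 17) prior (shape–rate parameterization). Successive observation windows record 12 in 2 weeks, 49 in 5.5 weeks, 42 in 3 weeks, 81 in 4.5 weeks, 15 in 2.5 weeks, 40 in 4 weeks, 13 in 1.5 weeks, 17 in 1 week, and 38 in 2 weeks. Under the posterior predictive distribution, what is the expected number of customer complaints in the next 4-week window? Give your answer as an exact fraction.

Total count: 12 + 49 + 42 + 81 + 15 + 40 + 13 + 17 + 38 = 307.
Total exposure: 2 + 5.5 + 3 + 4.5 + 2.5 + 4 + 1.5 + 1 + 2 = 26 weeks.
Posterior: α' = 8 + 307 = 315, β' = 17 + 26 = 43.
Predictive mean over a 4-week window = T·E[λ|data] = 4·315/43 = 1260/43.

1260/43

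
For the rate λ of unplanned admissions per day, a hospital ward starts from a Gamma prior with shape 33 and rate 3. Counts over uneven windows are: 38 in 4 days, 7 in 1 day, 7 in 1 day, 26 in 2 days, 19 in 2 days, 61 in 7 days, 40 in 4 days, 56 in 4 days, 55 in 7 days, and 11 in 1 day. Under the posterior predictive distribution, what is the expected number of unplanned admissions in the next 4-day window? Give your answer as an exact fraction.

Total count: 38 + 7 + 7 + 26 + 19 + 61 + 40 + 56 + 55 + 11 = 320.
Total exposure: 4 + 1 + 1 + 2 + 2 + 7 + 4 + 4 + 7 + 1 = 33 days.
By Gamma–Poisson conjugacy, the posterior is Gamma(α + Σx, β + Σt) = Gamma(33 + 320, 3 + 33) = Gamma(353, 36).
Predictive mean over a 4-day window = T·E[λ|data] = 4·353/36 = 353/9.

353/9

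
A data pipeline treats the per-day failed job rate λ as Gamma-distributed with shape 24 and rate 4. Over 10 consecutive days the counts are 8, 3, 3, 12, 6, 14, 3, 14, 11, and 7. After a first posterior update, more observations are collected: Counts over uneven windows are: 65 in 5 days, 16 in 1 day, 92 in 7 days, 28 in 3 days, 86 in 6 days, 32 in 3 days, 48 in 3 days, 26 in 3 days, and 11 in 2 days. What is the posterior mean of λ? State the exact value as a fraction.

Total count: 8 + 3 + 3 + 12 + 6 + 14 + 3 + 14 + 11 + 7 = 81.
Total exposure: 10 days.
After the first batch: Gamma(24 + 81, 4 + 10) = Gamma(105, 14).
Total count: 65 + 16 + 92 + 28 + 86 + 32 + 48 + 26 + 11 = 404.
Total exposure: 5 + 1 + 7 + 3 + 6 + 3 + 3 + 3 + 2 = 33 days.
After the second batch: Gamma(105 + 404, 14 + 33) = Gamma(509, 47).
Posterior mean = α'/β' = 509/47.

509/47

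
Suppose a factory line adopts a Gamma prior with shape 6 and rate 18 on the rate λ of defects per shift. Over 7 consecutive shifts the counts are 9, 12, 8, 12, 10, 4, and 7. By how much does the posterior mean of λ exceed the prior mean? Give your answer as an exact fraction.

Total count: 9 + 12 + 8 + 12 + 10 + 4 + 7 = 62.
Total exposure: 7 shifts.
By Gamma–Poisson conjugacy, the posterior is Gamma(α + Σx, β + Σt) = Gamma(6 + 62, 18 + 7) = Gamma(68, 25).
Posterior mean = 68/25 = 68/25; prior mean = 6/18 = 1/3. Difference = 68/25 − 1/3 = 179/75.

179/75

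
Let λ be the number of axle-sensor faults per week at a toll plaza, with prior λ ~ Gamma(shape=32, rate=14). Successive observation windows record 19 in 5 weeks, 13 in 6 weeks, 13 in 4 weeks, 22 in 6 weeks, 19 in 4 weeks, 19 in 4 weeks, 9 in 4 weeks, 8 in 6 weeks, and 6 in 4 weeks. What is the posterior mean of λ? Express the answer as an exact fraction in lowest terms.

160/57

Total count: 19 + 13 + 13 + 22 + 19 + 19 + 9 + 8 + 6 = 128.
Total exposure: 5 + 6 + 4 + 6 + 4 + 4 + 4 + 6 + 4 = 43 weeks.
Posterior: α' = 32 + 128 = 160, β' = 14 + 43 = 57.
Posterior mean = α'/β' = 160/57.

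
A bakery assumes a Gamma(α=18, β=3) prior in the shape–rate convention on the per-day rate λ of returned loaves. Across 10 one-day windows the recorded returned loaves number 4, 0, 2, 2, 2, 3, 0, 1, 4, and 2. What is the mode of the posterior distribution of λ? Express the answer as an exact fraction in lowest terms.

Total count: 4 + 0 + 2 + 2 + 2 + 3 + 0 + 1 + 4 + 2 = 20.
Total exposure: 10 days.
Conjugate update: add total count to the shape and total exposure to the rate, giving Gamma(38, 13).
Posterior mode = (α'−1)/β' = 37/13.

37/13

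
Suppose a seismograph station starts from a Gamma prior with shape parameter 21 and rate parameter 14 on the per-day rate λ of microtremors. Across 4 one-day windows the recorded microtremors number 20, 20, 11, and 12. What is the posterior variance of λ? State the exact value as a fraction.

Total count: 20 + 20 + 11 + 12 = 63.
Total exposure: 4 days.
Conjugate update: add total count to the shape and total exposure to the rate, giving Gamma(84, 18).
Posterior variance = α'/β'² = 84/324 = 7/27.

7/27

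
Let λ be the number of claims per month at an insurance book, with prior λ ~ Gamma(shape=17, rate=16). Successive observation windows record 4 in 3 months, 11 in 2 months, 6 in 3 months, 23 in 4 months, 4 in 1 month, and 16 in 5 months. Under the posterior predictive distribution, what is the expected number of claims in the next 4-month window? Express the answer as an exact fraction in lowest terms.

Total count: 4 + 11 + 6 + 23 + 4 + 16 = 64.
Total exposure: 3 + 2 + 3 + 4 + 1 + 5 = 18 months.
Posterior: α' = 17 + 64 = 81, β' = 16 + 18 = 34.
Predictive mean over a 4-month window = T·E[λ|data] = 4·81/34 = 162/17.

162/17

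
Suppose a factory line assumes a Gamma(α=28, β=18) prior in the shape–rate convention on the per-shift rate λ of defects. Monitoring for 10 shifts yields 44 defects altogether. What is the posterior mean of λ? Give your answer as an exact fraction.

Total count 44 over total exposure 10 shifts.
Gamma(α, β) with Poisson data over total exposure Σt gives posterior Gamma(α+Σx, β+Σt) = Gamma(72, 28).
Posterior mean = α'/β' = 72/28 = 18/7.

18/7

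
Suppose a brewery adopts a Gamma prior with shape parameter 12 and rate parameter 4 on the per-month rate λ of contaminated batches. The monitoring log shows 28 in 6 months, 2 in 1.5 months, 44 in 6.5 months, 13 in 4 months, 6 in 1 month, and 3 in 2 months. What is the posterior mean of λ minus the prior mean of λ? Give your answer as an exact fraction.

Total count: 28 + 2 + 44 + 13 + 6 + 3 = 96.
Total exposure: 6 + 1.5 + 6.5 + 4 + 1 + 2 = 21 months.
By Gamma–Poisson conjugacy, the posterior is Gamma(α + Σx, β + Σt) = Gamma(12 + 96, 4 + 21) = Gamma(108, 25).
Posterior mean = 108/25 = 108/25; prior mean = 12/4 = 3. Difference = 108/25 − 3 = 33/25.

33/25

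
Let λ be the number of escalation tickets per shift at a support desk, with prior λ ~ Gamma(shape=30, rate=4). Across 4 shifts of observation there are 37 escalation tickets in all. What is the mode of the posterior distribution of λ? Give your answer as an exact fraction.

Total count 37 over total exposure 4 shifts.
By Gamma–Poisson conjugacy, the posterior is Gamma(α + Σx, β + Σt) = Gamma(30 + 37, 4 + 4) = Gamma(67, 8).
Posterior mode = (α'−1)/β' = 66/8 = 33/4.

33/4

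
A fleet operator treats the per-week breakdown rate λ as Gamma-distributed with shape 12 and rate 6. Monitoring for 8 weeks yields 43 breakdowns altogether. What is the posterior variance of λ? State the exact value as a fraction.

Total count 43 over total exposure 8 weeks.
Posterior: α' = 12 + 43 = 55, β' = 6 + 8 = 14.
Posterior variance = α'/β'² = 55/196.

55/196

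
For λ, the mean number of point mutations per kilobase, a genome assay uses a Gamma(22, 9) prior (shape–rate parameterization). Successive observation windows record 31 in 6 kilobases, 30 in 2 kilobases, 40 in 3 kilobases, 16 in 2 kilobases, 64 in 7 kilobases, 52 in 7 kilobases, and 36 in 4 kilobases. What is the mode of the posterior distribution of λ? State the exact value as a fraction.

29/4

Total count: 31 + 30 + 40 + 16 + 64 + 52 + 36 = 269.
Total exposure: 6 + 2 + 3 + 2 + 7 + 7 + 4 = 31 kilobases.
The Gamma prior is conjugate for the Poisson rate, so λ | data ~ Gamma(22+269, 9+31) = Gamma(291, 40).
Posterior mode = (α'−1)/β' = 290/40 = 29/4.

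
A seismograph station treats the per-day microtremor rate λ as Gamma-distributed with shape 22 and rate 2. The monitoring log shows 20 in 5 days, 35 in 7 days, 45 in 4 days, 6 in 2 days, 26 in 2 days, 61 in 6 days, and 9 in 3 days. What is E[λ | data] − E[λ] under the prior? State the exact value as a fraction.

-117/31

Total count: 20 + 35 + 45 + 6 + 26 + 61 + 9 = 202.
Total exposure: 5 + 7 + 4 + 2 + 2 + 6 + 3 = 29 days.
Gamma(α, β) with Poisson data over total exposure Σt gives posterior Gamma(α+Σx, β+Σt) = Gamma(224, 31).
Posterior mean = 224/31 = 224/31; prior mean = 22/2 = 11. Difference = 224/31 − 11 = -117/31.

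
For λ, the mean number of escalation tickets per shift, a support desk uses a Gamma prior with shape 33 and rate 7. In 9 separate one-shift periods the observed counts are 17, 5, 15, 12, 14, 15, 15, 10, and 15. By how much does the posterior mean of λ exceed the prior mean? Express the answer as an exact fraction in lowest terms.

Total count: 17 + 5 + 15 + 12 + 14 + 15 + 15 + 10 + 15 = 118.
Total exposure: 9 shifts.
By Gamma–Poisson conjugacy, the posterior is Gamma(α + Σx, β + Σt) = Gamma(33 + 118, 7 + 9) = Gamma(151, 16).
Posterior mean = 151/16 = 151/16; prior mean = 33/7 = 33/7. Difference = 151/16 − 33/7 = 529/112.

529/112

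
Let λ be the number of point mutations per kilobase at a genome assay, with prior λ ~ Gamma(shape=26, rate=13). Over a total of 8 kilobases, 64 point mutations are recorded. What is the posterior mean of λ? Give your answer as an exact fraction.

Total count 64 over total exposure 8 kilobases.
Conjugate update: add total count to the shape and total exposure to the rate, giving Gamma(90, 21).
Posterior mean = α'/β' = 90/21 = 30/7.

30/7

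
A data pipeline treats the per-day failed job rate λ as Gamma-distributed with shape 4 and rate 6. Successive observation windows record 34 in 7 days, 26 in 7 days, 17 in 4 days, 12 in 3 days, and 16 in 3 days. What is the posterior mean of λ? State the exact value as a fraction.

109/30

Total count: 34 + 26 + 17 + 12 + 16 = 105.
Total exposure: 7 + 7 + 4 + 3 + 3 = 24 days.
The Gamma prior is conjugate for the Poisson rate, so λ | data ~ Gamma(4+105, 6+24) = Gamma(109, 30).
Posterior mean = α'/β' = 109/30.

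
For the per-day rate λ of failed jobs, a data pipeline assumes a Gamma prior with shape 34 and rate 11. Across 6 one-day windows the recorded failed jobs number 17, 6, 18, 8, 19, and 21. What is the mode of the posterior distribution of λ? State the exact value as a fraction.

122/17

Total count: 17 + 6 + 18 + 8 + 19 + 21 = 89.
Total exposure: 6 days.
The Gamma prior is conjugate for the Poisson rate, so λ | data ~ Gamma(34+89, 11+6) = Gamma(123, 17).
Posterior mode = (α'−1)/β' = 122/17.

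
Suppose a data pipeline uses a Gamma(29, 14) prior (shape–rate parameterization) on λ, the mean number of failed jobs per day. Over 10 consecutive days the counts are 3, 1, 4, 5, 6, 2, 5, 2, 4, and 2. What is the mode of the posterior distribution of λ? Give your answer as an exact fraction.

31/12

Total count: 3 + 1 + 4 + 5 + 6 + 2 + 5 + 2 + 4 + 2 = 34.
Total exposure: 10 days.
Posterior: α' = 29 + 34 = 63, β' = 14 + 10 = 24.
Posterior mode = (α'−1)/β' = 62/24 = 31/12.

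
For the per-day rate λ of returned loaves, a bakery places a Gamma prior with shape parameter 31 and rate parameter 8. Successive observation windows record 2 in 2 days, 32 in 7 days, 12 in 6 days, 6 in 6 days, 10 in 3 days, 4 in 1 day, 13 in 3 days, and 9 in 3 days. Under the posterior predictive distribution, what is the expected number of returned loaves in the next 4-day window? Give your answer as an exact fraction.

Total count: 2 + 32 + 12 + 6 + 10 + 4 + 13 + 9 = 88.
Total exposure: 2 + 7 + 6 + 6 + 3 + 1 + 3 + 3 = 31 days.
Posterior: α' = 31 + 88 = 119, β' = 8 + 31 = 39.
Predictive mean over a 4-day window = T·E[λ|data] = 4·119/39 = 476/39.

476/39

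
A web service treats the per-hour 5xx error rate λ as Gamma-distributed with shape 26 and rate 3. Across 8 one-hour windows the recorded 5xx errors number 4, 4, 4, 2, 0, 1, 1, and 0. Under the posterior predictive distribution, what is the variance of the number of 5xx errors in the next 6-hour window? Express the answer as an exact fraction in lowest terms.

Total count: 4 + 4 + 4 + 2 + 0 + 1 + 1 + 0 = 16.
Total exposure: 8 hours.
By Gamma–Poisson conjugacy, the posterior is Gamma(α + Σx, β + Σt) = Gamma(26 + 16, 3 + 8) = Gamma(42, 11).
The posterior predictive for a window of length T is Negative Binomial with variance T·α'·(β'+T)/β'² = 6·42·17/121 = 4284/121.

4284/121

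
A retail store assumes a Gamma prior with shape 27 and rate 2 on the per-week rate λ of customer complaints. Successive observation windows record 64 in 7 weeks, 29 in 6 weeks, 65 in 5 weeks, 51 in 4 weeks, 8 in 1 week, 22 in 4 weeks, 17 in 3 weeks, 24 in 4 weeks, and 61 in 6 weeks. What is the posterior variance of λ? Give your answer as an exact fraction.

Total count: 64 + 29 + 65 + 51 + 8 + 22 + 17 + 24 + 61 = 341.
Total exposure: 7 + 6 + 5 + 4 + 1 + 4 + 3 + 4 + 6 = 40 weeks.
The Gamma prior is conjugate for the Poisson rate, so λ | data ~ Gamma(27+341, 2+40) = Gamma(368, 42).
Posterior variance = α'/β'² = 368/1764 = 92/441.

92/441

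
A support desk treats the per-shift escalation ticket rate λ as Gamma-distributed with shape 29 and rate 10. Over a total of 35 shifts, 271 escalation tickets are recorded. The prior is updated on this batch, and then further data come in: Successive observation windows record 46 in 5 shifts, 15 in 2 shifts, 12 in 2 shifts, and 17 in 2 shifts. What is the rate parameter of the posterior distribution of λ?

Total count 271 over total exposure 35 shifts.
After the first batch: Gamma(29 + 271, 10 + 35) = Gamma(300, 45).
Total count: 46 + 15 + 12 + 17 = 90.
Total exposure: 5 + 2 + 2 + 2 = 11 shifts.
After the second batch: Gamma(300 + 90, 45 + 11) = Gamma(390, 56).

56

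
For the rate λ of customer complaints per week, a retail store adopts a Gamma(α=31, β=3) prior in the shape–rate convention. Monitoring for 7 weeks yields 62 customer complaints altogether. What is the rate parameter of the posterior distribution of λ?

Total count 62 over total exposure 7 weeks.
Gamma(α, β) with Poisson data over total exposure Σt gives posterior Gamma(α+Σx, β+Σt) = Gamma(93, 10).

10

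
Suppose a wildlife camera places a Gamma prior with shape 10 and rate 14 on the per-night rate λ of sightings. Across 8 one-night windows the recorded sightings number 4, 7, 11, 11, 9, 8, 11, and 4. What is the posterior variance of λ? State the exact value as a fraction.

75/484

Total count: 4 + 7 + 11 + 11 + 9 + 8 + 11 + 4 = 65.
Total exposure: 8 nights.
Posterior: α' = 10 + 65 = 75, β' = 14 + 8 = 22.
Posterior variance = α'/β'² = 75/484.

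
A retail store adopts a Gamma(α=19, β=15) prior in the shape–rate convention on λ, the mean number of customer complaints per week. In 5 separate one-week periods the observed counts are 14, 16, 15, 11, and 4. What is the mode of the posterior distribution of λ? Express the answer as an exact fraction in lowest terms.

Total count: 14 + 16 + 15 + 11 + 4 = 60.
Total exposure: 5 weeks.
Conjugate update: add total count to the shape and total exposure to the rate, giving Gamma(79, 20).
Posterior mode = (α'−1)/β' = 78/20 = 39/10.

39/10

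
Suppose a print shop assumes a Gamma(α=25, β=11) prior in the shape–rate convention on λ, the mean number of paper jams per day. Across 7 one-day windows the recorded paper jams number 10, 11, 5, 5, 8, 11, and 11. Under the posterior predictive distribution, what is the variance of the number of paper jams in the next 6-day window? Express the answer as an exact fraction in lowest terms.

344/9

Total count: 10 + 11 + 5 + 5 + 8 + 11 + 11 = 61.
Total exposure: 7 days.
Conjugate update: add total count to the shape and total exposure to the rate, giving Gamma(86, 18).
The posterior predictive for a window of length T is Negative Binomial with variance T·α'·(β'+T)/β'² = 6·86·24/324 = 344/9.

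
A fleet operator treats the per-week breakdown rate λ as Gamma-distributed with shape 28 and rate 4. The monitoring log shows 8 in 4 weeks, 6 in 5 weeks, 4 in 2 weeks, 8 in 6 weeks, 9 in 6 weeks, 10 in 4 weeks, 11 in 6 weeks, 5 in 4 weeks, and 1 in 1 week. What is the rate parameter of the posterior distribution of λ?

42

Total count: 8 + 6 + 4 + 8 + 9 + 10 + 11 + 5 + 1 = 62.
Total exposure: 4 + 5 + 2 + 6 + 6 + 4 + 6 + 4 + 1 = 38 weeks.
Posterior: α' = 28 + 62 = 90, β' = 4 + 38 = 42.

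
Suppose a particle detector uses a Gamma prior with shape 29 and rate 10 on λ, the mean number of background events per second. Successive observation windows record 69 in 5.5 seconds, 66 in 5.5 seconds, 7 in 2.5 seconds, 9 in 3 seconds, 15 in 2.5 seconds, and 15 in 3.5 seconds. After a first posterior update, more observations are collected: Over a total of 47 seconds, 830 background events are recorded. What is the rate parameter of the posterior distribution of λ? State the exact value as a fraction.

Total count: 69 + 66 + 7 + 9 + 15 + 15 = 181.
Total exposure: 5.5 + 5.5 + 2.5 + 3 + 2.5 + 3.5 = 22.5 seconds.
After the first batch: Gamma(29 + 181, 10 + 22.5) = Gamma(210, 65/2).
Total count 830 over total exposure 47 seconds.
After the second batch: Gamma(210 + 830, 65/2 + 47) = Gamma(1040, 159/2).

159/2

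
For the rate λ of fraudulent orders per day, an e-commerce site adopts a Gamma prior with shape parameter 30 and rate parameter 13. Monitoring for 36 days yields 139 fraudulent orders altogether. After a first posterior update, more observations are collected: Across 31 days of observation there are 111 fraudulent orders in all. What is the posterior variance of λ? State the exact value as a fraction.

Total count 139 over total exposure 36 days.
After the first batch: Gamma(30 + 139, 13 + 36) = Gamma(169, 49).
Total count 111 over total exposure 31 days.
After the second batch: Gamma(169 + 111, 49 + 31) = Gamma(280, 80).
Posterior variance = α'/β'² = 280/6400 = 7/160.

7/160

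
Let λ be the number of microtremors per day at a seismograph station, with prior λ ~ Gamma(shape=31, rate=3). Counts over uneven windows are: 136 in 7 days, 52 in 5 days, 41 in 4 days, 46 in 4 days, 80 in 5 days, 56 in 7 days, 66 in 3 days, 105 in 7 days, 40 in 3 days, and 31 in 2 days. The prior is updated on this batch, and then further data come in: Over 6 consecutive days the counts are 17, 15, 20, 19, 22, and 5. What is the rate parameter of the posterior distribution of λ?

Total count: 136 + 52 + 41 + 46 + 80 + 56 + 66 + 105 + 40 + 31 = 653.
Total exposure: 7 + 5 + 4 + 4 + 5 + 7 + 3 + 7 + 3 + 2 = 47 days.
After the first batch: Gamma(31 + 653, 3 + 47) = Gamma(684, 50).
Total count: 17 + 15 + 20 + 19 + 22 + 5 = 98.
Total exposure: 6 days.
After the second batch: Gamma(684 + 98, 50 + 6) = Gamma(782, 56).

56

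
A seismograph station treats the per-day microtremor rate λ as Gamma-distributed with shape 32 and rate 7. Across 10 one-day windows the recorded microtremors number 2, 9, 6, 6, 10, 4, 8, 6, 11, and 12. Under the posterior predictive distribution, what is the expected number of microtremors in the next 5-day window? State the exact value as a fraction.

Total count: 2 + 9 + 6 + 6 + 10 + 4 + 8 + 6 + 11 + 12 = 74.
Total exposure: 10 days.
Posterior: α' = 32 + 74 = 106, β' = 7 + 10 = 17.
Predictive mean over a 5-day window = T·E[λ|data] = 5·106/17 = 530/17.

530/17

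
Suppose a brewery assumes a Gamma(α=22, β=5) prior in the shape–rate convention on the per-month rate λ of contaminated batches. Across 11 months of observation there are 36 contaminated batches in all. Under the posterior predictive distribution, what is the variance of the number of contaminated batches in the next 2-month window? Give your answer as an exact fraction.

261/32

Total count 36 over total exposure 11 months.
Posterior: α' = 22 + 36 = 58, β' = 5 + 11 = 16.
The posterior predictive for a window of length T is Negative Binomial with variance T·α'·(β'+T)/β'² = 2·58·18/256 = 261/32.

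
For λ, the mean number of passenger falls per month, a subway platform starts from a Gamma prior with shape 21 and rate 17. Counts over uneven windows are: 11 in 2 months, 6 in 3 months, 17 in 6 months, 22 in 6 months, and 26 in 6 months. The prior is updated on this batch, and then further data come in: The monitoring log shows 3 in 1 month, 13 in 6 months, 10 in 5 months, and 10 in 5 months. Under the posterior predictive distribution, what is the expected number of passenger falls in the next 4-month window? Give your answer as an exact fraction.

Total count: 11 + 6 + 17 + 22 + 26 = 82.
Total exposure: 2 + 3 + 6 + 6 + 6 = 23 months.
After the first batch: Gamma(21 + 82, 17 + 23) = Gamma(103, 40).
Total count: 3 + 13 + 10 + 10 = 36.
Total exposure: 1 + 6 + 5 + 5 = 17 months.
After the second batch: Gamma(103 + 36, 40 + 17) = Gamma(139, 57).
Predictive mean over a 4-month window = T·E[λ|data] = 4·139/57 = 556/57.

556/57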